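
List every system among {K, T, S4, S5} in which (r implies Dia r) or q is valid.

T, S4, S5

T-tableau for the negation not ((r implies Dia r) or q):
1. not ((r implies Dia r) or q), w0
2. not (r implies Dia r), w0
3. not q, w0
4. r, w0
5. not Dia r, w0
6. not r, w0
Accessibility: w0Rw0
Branch closes: r and not r both at w0.
Every branch closes (one shown): valid in T, hence also in S4, S5 (every theorem of T is a theorem of S4 and S5).
K-tableau for the negation not ((r implies Dia r) or q):
1. not ((r implies Dia r) or q), w0
2. not (r implies Dia r), w0
3. not q, w0
4. r, w0
5. not Dia r, w0
Complete open branch: countermodel on a K-frame, so not valid in K.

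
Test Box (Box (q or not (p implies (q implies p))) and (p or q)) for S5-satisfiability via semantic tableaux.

Satisfiable (open branch found)

1. Box (Box (q or not (p implies (q implies p))) and (p or q)), w0
2. Box (q or not (p implies (q implies p))) and (p or q), w0
3. Box (q or not (p implies (q implies p))), w0
4. p or q, w0
5. q or not (p implies (q implies p)), w0
6. q, w0
Accessibility: w0Rw0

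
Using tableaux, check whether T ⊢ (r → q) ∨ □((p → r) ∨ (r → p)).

Tableau for the negation ¬((r → q) ∨ □((p → r) ∨ (r → p))):
1. ¬((r → q) ∨ □((p → r) ∨ (r → p))), w0
2. ¬(r → q), w0
3. ¬□((p → r) ∨ (r → p)), w0
4. r, w0
5. ¬q, w0
6. ¬((p → r) ∨ (r → p)), w1
7. ¬(p → r), w1
8. ¬(r → p), w1
9. p, w1
10. ¬r, w1
11. r, w1
12. ¬p, w1
Accessibility: w0Rw0, w0Rw1, w1Rw1
Branch closes: r and ¬r both at w1.
Every branch of the negation's tableau closes; the branch above is one of them.

Valid in T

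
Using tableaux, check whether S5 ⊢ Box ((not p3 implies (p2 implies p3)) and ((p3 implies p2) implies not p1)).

Tableau for the negation not Box ((not p3 implies (p2 implies p3)) and ((p3 implies p2) implies not p1)):
1. not Box ((not p3 implies (p2 implies p3)) and ((p3 implies p2) implies not p1)), 0
2. not ((not p3 implies (p2 implies p3)) and ((p3 implies p2) implies not p1)), 1
3. not ((p3 implies p2) implies not p1), 1
4. p3 implies p2, 1
5. p1, 1
6. p2, 1
Accessibility: 0R0, 0R1, 1R0, 1R1
The negation has an open branch (countermodel exists).

Not valid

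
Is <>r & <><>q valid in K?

Not valid

Tableau for the negation ~(<>r & <><>q):
1. ~(<>r & <><>q), 0
2. ~<><>q, 0
The negation has an open branch (countermodel exists).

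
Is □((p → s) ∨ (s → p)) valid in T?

Tableau for the negation ¬□((p → s) ∨ (s → p)):
1. ¬□((p → s) ∨ (s → p)), u
2. ¬((p → s) ∨ (s → p)), v
3. ¬(p → s), v
4. ¬(s → p), v
5. p, v
6. ¬s, v
7. s, v
8. ¬p, v
Accessibility: uRu, uRv, vRv
Branch closes: s and ¬s both at v.
All branches of the negation close; one closing branch shown above.

Valid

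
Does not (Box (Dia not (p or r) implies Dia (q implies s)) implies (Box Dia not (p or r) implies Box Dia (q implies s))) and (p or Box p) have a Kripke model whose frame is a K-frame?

Unsatisfiable

1. not (Box (Dia not (p or r) implies Dia (q implies s)) implies (Box Dia not (p or r) implies Box Dia (q implies s))) and (p or Box p), w0
2. not (Box (Dia not (p or r) implies Dia (q implies s)) implies (Box Dia not (p or r) implies Box Dia (q implies s))), w0
3. p or Box p, w0
4. Box (Dia not (p or r) implies Dia (q implies s)), w0
5. not (Box Dia not (p or r) implies Box Dia (q implies s)), w0
6. Box Dia not (p or r), w0
7. not Box Dia (q implies s), w0
8. Box p, w0
9. not Dia (q implies s), w1
10. Dia not (p or r) implies Dia (q implies s), w1
11. Dia not (p or r), w1
12. p, w1
13. Dia (q implies s), w1
14. not (p or r), w2
15. not p, w2
16. not r, w2
17. not (q implies s), w2
18. q, w2
19. not s, w2
20. q implies s, w3
21. not (q implies s), w3
22. q, w3
23. not s, w3
24. s, w3
Accessibility: w0Rw1, w1Rw2, w1Rw3
Branch closes: s and not s both at w3.
All branches of the tableau close; one closing branch shown above.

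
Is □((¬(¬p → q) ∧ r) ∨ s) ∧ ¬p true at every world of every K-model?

No, not valid

Tableau for the negation ¬(□((¬(¬p → q) ∧ r) ∨ s) ∧ ¬p):
1. ¬(□((¬(¬p → q) ∧ r) ∨ s) ∧ ¬p), 0
2. p, 0
The negation has an open branch (countermodel exists).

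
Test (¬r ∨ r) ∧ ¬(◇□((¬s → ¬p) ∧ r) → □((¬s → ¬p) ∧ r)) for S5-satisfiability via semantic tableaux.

1. (¬r ∨ r) ∧ ¬(◇□((¬s → ¬p) ∧ r) → □((¬s → ¬p) ∧ r)), u
2. ¬r ∨ r, u
3. ¬(◇□((¬s → ¬p) ∧ r) → □((¬s → ¬p) ∧ r)), u
4. ◇□((¬s → ¬p) ∧ r), u
5. ¬□((¬s → ¬p) ∧ r), u
6. r, u
7. □((¬s → ¬p) ∧ r), v
8. (¬s → ¬p) ∧ r, u
9. ¬s → ¬p, u
10. (¬s → ¬p) ∧ r, v
11. ¬s → ¬p, v
12. r, v
13. ¬p, u
14. ¬p, v
15. ¬((¬s → ¬p) ∧ r), w
16. (¬s → ¬p) ∧ r, w
17. ¬s → ¬p, w
18. r, w
19. ¬(¬s → ¬p), w
20. ¬s, w
21. p, w
22. ¬p, w
Accessibility: uRu, uRv, uRw, vRu, vRv, vRw, wRu, wRv, wRw
Branch closes: p and ¬p both at w.
(One branch shown.) All branches close.

No, unsatisfiable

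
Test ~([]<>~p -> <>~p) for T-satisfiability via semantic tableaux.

1. ~([]<>~p -> <>~p), w0
2. []<>~p, w0
3. ~<>~p, w0
4. <>~p, w0
5. p, w0
6. ~p, w1
7. <>~p, w1
8. p, w1
Accessibility: w0Rw0, w0Rw1, w1Rw1
Branch closes: p and ~p both at w1.
(One branch shown.) All branches close.

Unsatisfiable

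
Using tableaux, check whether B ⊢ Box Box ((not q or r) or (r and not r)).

Tableau for the negation not Box Box ((not q or r) or (r and not r)):
1. not Box Box ((not q or r) or (r and not r)), 0
2. not Box ((not q or r) or (r and not r)), 1
3. not ((not q or r) or (r and not r)), 2
4. not (not q or r), 2
5. not (r and not r), 2
6. q, 2
7. not r, 2
Accessibility: 0R0, 0R1, 1R0, 1R1, 1R2, 2R1, 2R2
The negation has an open branch (countermodel exists).

No, not valid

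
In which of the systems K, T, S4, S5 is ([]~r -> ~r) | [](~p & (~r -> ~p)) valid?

T-tableau for the negation ~(([]~r -> ~r) | [](~p & (~r -> ~p))):
1. ~(([]~r -> ~r) | [](~p & (~r -> ~p))), 0
2. ~([]~r -> ~r), 0
3. ~[](~p & (~r -> ~p)), 0
4. []~r, 0
5. r, 0
6. ~r, 0
Accessibility: 0R0
Branch closes: r and ~r both at 0.
Every branch closes (one shown): valid in T, hence also in S4, S5 (every theorem of T is a theorem of S4 and S5).
K-tableau for the negation ~(([]~r -> ~r) | [](~p & (~r -> ~p))):
1. ~(([]~r -> ~r) | [](~p & (~r -> ~p))), 0
2. ~([]~r -> ~r), 0
3. ~[](~p & (~r -> ~p)), 0
4. []~r, 0
5. r, 0
6. ~(~p & (~r -> ~p)), 1
7. ~r, 1
8. ~(~r -> ~p), 1
9. p, 1
Accessibility: 0R1
Complete open branch: countermodel on a K-frame, so not valid in K.

T, S4, S5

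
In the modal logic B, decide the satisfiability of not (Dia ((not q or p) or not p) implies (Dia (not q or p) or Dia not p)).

1. not (Dia ((not q or p) or not p) implies (Dia (not q or p) or Dia not p)), u
2. Dia ((not q or p) or not p), u   [neg-implies-rule on 1]
3. not (Dia (not q or p) or Dia not p), u   [neg-implies-rule on 1]
4. not Dia (not q or p), u   [neg-or-rule on 3]
5. not Dia not p, u   [neg-or-rule on 3]
6. not (not q or p), u   [neg-Dia-rule on 4 via uRu]
7. q, u   [neg-or-rule on 6]
8. not p, u   [neg-or-rule on 6]
9. p, u   [neg-Dia-rule on 5 via uRu]
Accessibility: uRu
Branch closes: p and not p both at u.
All branches of the tableau close; one closing branch shown above.

No, unsatisfiable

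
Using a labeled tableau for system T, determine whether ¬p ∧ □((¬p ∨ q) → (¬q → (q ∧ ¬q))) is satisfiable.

1. ¬p ∧ □((¬p ∨ q) → (¬q → (q ∧ ¬q))), w0
2. ¬p, w0   [∧-rule on 1]
3. □((¬p ∨ q) → (¬q → (q ∧ ¬q))), w0   [∧-rule on 1]
4. (¬p ∨ q) → (¬q → (q ∧ ¬q)), w0   [□-rule on 3 via w0Rw0]
5. ¬q → (q ∧ ¬q), w0   [→-rule on 4 (branches; this branch)]
6. q, w0   [→-rule on 5 (branches; this branch)]
Accessibility: w0Rw0

Satisfiable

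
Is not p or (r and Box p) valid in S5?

Invalid (countermodel exists)

Tableau for the negation not (not p or (r and Box p)):
1. not (not p or (r and Box p)), w0
2. p, w0
3. not (r and Box p), w0
4. not Box p, w0
5. not p, w1
Accessibility: w0Rw0, w0Rw1, w1Rw0, w1Rw1
The negation has an open branch (countermodel exists).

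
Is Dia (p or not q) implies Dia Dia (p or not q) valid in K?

Tableau for the negation not (Dia (p or not q) implies Dia Dia (p or not q)):
1. not (Dia (p or not q) implies Dia Dia (p or not q)), w0
2. Dia (p or not q), w0   [neg-implies-rule on 1]
3. not Dia Dia (p or not q), w0   [neg-implies-rule on 1]
4. p or not q, w1   [Dia-rule on 2: fresh world w1, w0Rw1]
5. not Dia (p or not q), w1   [neg-Dia-rule on 3 via w0Rw1]
6. not q, w1   [or-rule on 4 (branches; this branch)]
Accessibility: w0Rw1
The negation has an open branch (countermodel exists).

Invalid (countermodel exists)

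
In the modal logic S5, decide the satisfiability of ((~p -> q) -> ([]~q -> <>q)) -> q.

1. ((~p -> q) -> ([]~q -> <>q)) -> q, u
2. q, u
Accessibility: uRu

Satisfiable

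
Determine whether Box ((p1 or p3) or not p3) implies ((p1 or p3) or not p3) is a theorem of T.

Valid

Tableau for the negation not (Box ((p1 or p3) or not p3) implies ((p1 or p3) or not p3)):
1. not (Box ((p1 or p3) or not p3) implies ((p1 or p3) or not p3)), u
2. Box ((p1 or p3) or not p3), u   [neg-implies-rule on 1]
3. not ((p1 or p3) or not p3), u   [neg-implies-rule on 1]
4. not (p1 or p3), u   [neg-or-rule on 3]
5. p3, u   [neg-or-rule on 3]
6. not p1, u   [neg-or-rule on 4]
7. not p3, u   [neg-or-rule on 4]
Accessibility: uRu
Branch closes: p3 and not p3 both at u.
Every branch of the negation's tableau closes; the branch above is one of them.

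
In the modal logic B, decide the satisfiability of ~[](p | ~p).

Unsatisfiable (every branch closes)

1. ~[](p | ~p), 0
2. ~(p | ~p), 1   [~[]-rule on 1: fresh world 1, 0R1]
3. ~p, 1   [~|-rule on 2]
4. p, 1   [~|-rule on 2]
Accessibility: 0R0, 0R1, 1R0, 1R1
Branch closes: p and ~p both at 1.
Every branch closes; the branch above is one of them.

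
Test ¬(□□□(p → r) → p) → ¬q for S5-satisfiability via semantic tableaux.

1. ¬(□□□(p → r) → p) → ¬q, w0
2. ¬q, w0
Accessibility: w0Rw0

Yes, satisfiable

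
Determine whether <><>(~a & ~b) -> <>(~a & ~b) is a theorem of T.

Tableau for the negation ~(<><>(~a & ~b) -> <>(~a & ~b)):
1. ~(<><>(~a & ~b) -> <>(~a & ~b)), w0
2. <><>(~a & ~b), w0
3. ~<>(~a & ~b), w0
4. ~(~a & ~b), w0
5. b, w0
6. <>(~a & ~b), w1
7. ~(~a & ~b), w1
8. b, w1
9. ~a & ~b, w2
10. ~a, w2
11. ~b, w2
Accessibility: w0Rw0, w0Rw1, w1Rw1, w1Rw2, w2Rw2
The negation has an open branch (countermodel exists).

Invalid (countermodel exists)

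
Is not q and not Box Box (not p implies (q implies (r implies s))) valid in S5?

Not valid

Tableau for the negation not (not q and not Box Box (not p implies (q implies (r implies s)))):
1. not (not q and not Box Box (not p implies (q implies (r implies s)))), u
2. Box Box (not p implies (q implies (r implies s))), u
3. Box (not p implies (q implies (r implies s))), u
4. not p implies (q implies (r implies s)), u
5. q implies (r implies s), u
6. r implies s, u
7. s, u
Accessibility: uRu
The negation has an open branch (countermodel exists).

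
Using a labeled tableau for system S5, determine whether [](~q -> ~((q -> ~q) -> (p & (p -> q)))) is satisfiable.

Satisfiable

1. [](~q -> ~((q -> ~q) -> (p & (p -> q)))), w0
2. ~q -> ~((q -> ~q) -> (p & (p -> q))), w0
3. ~((q -> ~q) -> (p & (p -> q))), w0
4. q -> ~q, w0
5. ~(p & (p -> q)), w0
6. ~q, w0
7. ~(p -> q), w0
8. p, w0
Accessibility: w0Rw0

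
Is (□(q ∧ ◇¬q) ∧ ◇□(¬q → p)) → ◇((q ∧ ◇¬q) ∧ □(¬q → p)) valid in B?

Tableau for the negation ¬((□(q ∧ ◇¬q) ∧ ◇□(¬q → p)) → ◇((q ∧ ◇¬q) ∧ □(¬q → p))):
1. ¬((□(q ∧ ◇¬q) ∧ ◇□(¬q → p)) → ◇((q ∧ ◇¬q) ∧ □(¬q → p))), u
2. □(q ∧ ◇¬q) ∧ ◇□(¬q → p), u
3. ¬◇((q ∧ ◇¬q) ∧ □(¬q → p)), u
4. □(q ∧ ◇¬q), u
5. ◇□(¬q → p), u
6. ¬((q ∧ ◇¬q) ∧ □(¬q → p)), u
7. q ∧ ◇¬q, u
8. q, u
9. ◇¬q, u
10. ¬(q ∧ ◇¬q), u
11. ¬◇¬q, u
12. □(¬q → p), v
13. ¬((q ∧ ◇¬q) ∧ □(¬q → p)), v
14. q ∧ ◇¬q, v
15. q, v
16. ◇¬q, v
17. ¬q → p, u
18. ¬q → p, v
19. ¬(q ∧ ◇¬q), v
20. p, u
21. p, v
22. ¬◇¬q, v
23. ¬q, w
24. ¬((q ∧ ◇¬q) ∧ □(¬q → p)), w
25. q ∧ ◇¬q, w
26. q, w
27. ◇¬q, w
Accessibility: uRu, uRv, uRw, vRu, vRv, wRu, wRw
Branch closes: q and ¬q both at w.
All branches of the negation close; one closing branch shown above.

Valid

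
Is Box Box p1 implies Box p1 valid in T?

Valid in T

Tableau for the negation not (Box Box p1 implies Box p1):
1. not (Box Box p1 implies Box p1), w0
2. Box Box p1, w0
3. not Box p1, w0
4. Box p1, w0
5. p1, w0
6. not p1, w1
7. Box p1, w1
8. p1, w1
Accessibility: w0Rw0, w0Rw1, w1Rw1
Branch closes: p1 and not p1 both at w1.
All branches of the negation close; one closing branch shown above.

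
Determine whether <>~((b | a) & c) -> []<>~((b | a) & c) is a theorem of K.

No, not valid

Tableau for the negation ~(<>~((b | a) & c) -> []<>~((b | a) & c)):
1. ~(<>~((b | a) & c) -> []<>~((b | a) & c)), u
2. <>~((b | a) & c), u
3. ~[]<>~((b | a) & c), u
4. ~((b | a) & c), v
5. ~c, v
6. ~<>~((b | a) & c), w
Accessibility: uRv, uRw
The negation has an open branch (countermodel exists).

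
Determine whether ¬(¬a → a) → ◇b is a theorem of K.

No, not valid

Tableau for the negation ¬(¬(¬a → a) → ◇b):
1. ¬(¬(¬a → a) → ◇b), u
2. ¬(¬a → a), u
3. ¬◇b, u
4. ¬a, u
The negation has an open branch (countermodel exists).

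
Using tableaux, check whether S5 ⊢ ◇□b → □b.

Tableau for the negation ¬(◇□b → □b):
1. ¬(◇□b → □b), w0
2. ◇□b, w0   [¬→-rule on 1]
3. ¬□b, w0   [¬→-rule on 1]
4. □b, w1   [◇-rule on 2: fresh world w1, w0Rw1]
5. b, w0   [□-rule on 4 via w1Rw0]
6. b, w1   [□-rule on 4 via w1Rw1]
7. ¬b, w2   [¬□-rule on 3: fresh world w2, w0Rw2]
8. b, w2   [□-rule on 4 via w1Rw2]
Accessibility: w0Rw0, w0Rw1, w0Rw2, w1Rw0, w1Rw1, w1Rw2, w2Rw0, w2Rw1, w2Rw2
Branch closes: b and ¬b both at w2.
All branches of the negation close; one closing branch shown above.

Valid in S5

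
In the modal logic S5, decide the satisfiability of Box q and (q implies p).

Yes, satisfiable

1. Box q and (q implies p), u
2. Box q, u
3. q implies p, u
4. q, u
5. p, u
Accessibility: uRu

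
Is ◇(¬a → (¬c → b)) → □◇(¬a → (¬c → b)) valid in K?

Tableau for the negation ¬(◇(¬a → (¬c → b)) → □◇(¬a → (¬c → b))):
1. ¬(◇(¬a → (¬c → b)) → □◇(¬a → (¬c → b))), u
2. ◇(¬a → (¬c → b)), u
3. ¬□◇(¬a → (¬c → b)), u
4. ¬a → (¬c → b), v
5. ¬c → b, v
6. b, v
7. ¬◇(¬a → (¬c → b)), w
Accessibility: uRv, uRw
The negation has an open branch (countermodel exists).

Not valid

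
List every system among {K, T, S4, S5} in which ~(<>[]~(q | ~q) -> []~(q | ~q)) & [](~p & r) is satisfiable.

K

T-tableau for the formula:
1. ~(<>[]~(q | ~q) -> []~(q | ~q)) & [](~p & r), u
2. ~(<>[]~(q | ~q) -> []~(q | ~q)), u
3. [](~p & r), u
4. <>[]~(q | ~q), u
5. ~[]~(q | ~q), u
6. ~p & r, u
7. ~p, u
8. r, u
9. []~(q | ~q), v
10. ~p & r, v
11. ~p, v
12. r, v
13. ~(q | ~q), v
14. ~q, v
15. q, v
Accessibility: uRu, uRv, vRv
Branch closes: q and ~q both at v.
Every branch closes (one shown): unsatisfiable in T, hence also in S4, S5 (every S4/S5-frame is a T-frame).
K-tableau for the formula:
1. ~(<>[]~(q | ~q) -> []~(q | ~q)) & [](~p & r), u
2. ~(<>[]~(q | ~q) -> []~(q | ~q)), u
3. [](~p & r), u
4. <>[]~(q | ~q), u
5. ~[]~(q | ~q), u
6. []~(q | ~q), v
7. ~p & r, v
8. ~p, v
9. r, v
10. q | ~q, w
11. ~p & r, w
12. ~p, w
13. r, w
14. ~q, w
Accessibility: uRv, uRw
Complete open branch: satisfiable in K.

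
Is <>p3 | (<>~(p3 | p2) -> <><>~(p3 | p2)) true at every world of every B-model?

Tableau for the negation ~(<>p3 | (<>~(p3 | p2) -> <><>~(p3 | p2))):
1. ~(<>p3 | (<>~(p3 | p2) -> <><>~(p3 | p2))), w0
2. ~<>p3, w0
3. ~(<>~(p3 | p2) -> <><>~(p3 | p2)), w0
4. <>~(p3 | p2), w0
5. ~<><>~(p3 | p2), w0
6. ~p3, w0
7. ~<>~(p3 | p2), w0
8. p3 | p2, w0
9. p2, w0
10. ~(p3 | p2), w1
11. ~p3, w1
12. ~p2, w1
13. ~<>~(p3 | p2), w1
14. p3 | p2, w1
15. p2, w1
Accessibility: w0Rw0, w0Rw1, w1Rw0, w1Rw1
Branch closes: p2 and ~p2 both at w1.
Every branch of the negation's tableau closes; the branch above is one of them.

Valid in B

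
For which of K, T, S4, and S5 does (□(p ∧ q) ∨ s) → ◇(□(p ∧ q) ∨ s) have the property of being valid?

T, S4, S5

T-tableau for the negation ¬((□(p ∧ q) ∨ s) → ◇(□(p ∧ q) ∨ s)):
1. ¬((□(p ∧ q) ∨ s) → ◇(□(p ∧ q) ∨ s)), 0
2. □(p ∧ q) ∨ s, 0
3. ¬◇(□(p ∧ q) ∨ s), 0
4. ¬(□(p ∧ q) ∨ s), 0
5. ¬□(p ∧ q), 0
6. ¬s, 0
7. □(p ∧ q), 0
8. p ∧ q, 0
9. p, 0
10. q, 0
11. ¬(p ∧ q), 1
12. ¬(□(p ∧ q) ∨ s), 1
13. ¬□(p ∧ q), 1
14. ¬s, 1
15. p ∧ q, 1
16. p, 1
17. q, 1
18. ¬q, 1
Accessibility: 0R0, 0R1, 1R1
Branch closes: q and ¬q both at 1.
Every branch closes (one shown): valid in T, hence also in S4, S5 (every theorem of T is a theorem of S4 and S5).
K-tableau for the negation ¬((□(p ∧ q) ∨ s) → ◇(□(p ∧ q) ∨ s)):
1. ¬((□(p ∧ q) ∨ s) → ◇(□(p ∧ q) ∨ s)), 0
2. □(p ∧ q) ∨ s, 0
3. ¬◇(□(p ∧ q) ∨ s), 0
4. s, 0
Complete open branch: countermodel on a K-frame, so not valid in K.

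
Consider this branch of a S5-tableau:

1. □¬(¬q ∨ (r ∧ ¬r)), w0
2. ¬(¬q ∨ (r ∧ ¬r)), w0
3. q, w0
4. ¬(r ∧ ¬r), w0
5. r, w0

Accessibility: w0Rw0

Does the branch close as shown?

Open

There is no literal clash: for every atom and world, at most one sign appears.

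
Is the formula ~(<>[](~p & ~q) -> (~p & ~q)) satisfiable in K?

1. ~(<>[](~p & ~q) -> (~p & ~q)), 0
2. <>[](~p & ~q), 0
3. ~(~p & ~q), 0
4. q, 0
5. [](~p & ~q), 1
Accessibility: 0R1

Yes, satisfiable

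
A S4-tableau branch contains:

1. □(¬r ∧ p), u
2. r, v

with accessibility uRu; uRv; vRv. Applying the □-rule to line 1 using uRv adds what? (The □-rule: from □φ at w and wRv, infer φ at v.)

¬r ∧ p, v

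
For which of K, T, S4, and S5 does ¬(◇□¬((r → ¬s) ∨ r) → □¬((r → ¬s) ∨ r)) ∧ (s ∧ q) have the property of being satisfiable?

K

T-tableau for the formula:
1. ¬(◇□¬((r → ¬s) ∨ r) → □¬((r → ¬s) ∨ r)) ∧ (s ∧ q), 0
2. ¬(◇□¬((r → ¬s) ∨ r) → □¬((r → ¬s) ∨ r)), 0
3. s ∧ q, 0
4. ◇□¬((r → ¬s) ∨ r), 0
5. ¬□¬((r → ¬s) ∨ r), 0
6. s, 0
7. q, 0
8. □¬((r → ¬s) ∨ r), 1
9. ¬((r → ¬s) ∨ r), 1
10. ¬(r → ¬s), 1
11. ¬r, 1
12. r, 1
13. s, 1
Accessibility: 0R0, 0R1, 1R1
Branch closes: r and ¬r both at 1.
Every branch closes (one shown): unsatisfiable in T, hence also in S4, S5 (every S4/S5-frame is a T-frame).
K-tableau for the formula:
1. ¬(◇□¬((r → ¬s) ∨ r) → □¬((r → ¬s) ∨ r)) ∧ (s ∧ q), 0
2. ¬(◇□¬((r → ¬s) ∨ r) → □¬((r → ¬s) ∨ r)), 0
3. s ∧ q, 0
4. ◇□¬((r → ¬s) ∨ r), 0
5. ¬□¬((r → ¬s) ∨ r), 0
6. s, 0
7. q, 0
8. □¬((r → ¬s) ∨ r), 1
9. (r → ¬s) ∨ r, 2
10. r, 2
Accessibility: 0R1, 0R2
Complete open branch: satisfiable in K.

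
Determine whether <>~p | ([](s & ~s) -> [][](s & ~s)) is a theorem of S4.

Valid in S4

Tableau for the negation ~(<>~p | ([](s & ~s) -> [][](s & ~s))):
1. ~(<>~p | ([](s & ~s) -> [][](s & ~s))), w0
2. ~<>~p, w0   [~|-rule on 1]
3. ~([](s & ~s) -> [][](s & ~s)), w0   [~|-rule on 1]
4. [](s & ~s), w0   [~->-rule on 3]
5. ~[][](s & ~s), w0   [~->-rule on 3]
6. p, w0   [~<>-rule on 2 via w0Rw0]
7. s & ~s, w0   [[]-rule on 4 via w0Rw0]
8. s, w0   [&-rule on 7]
9. ~s, w0   [&-rule on 7]
Accessibility: w0Rw0
Branch closes: s and ~s both at w0.
All branches of the negation close; one closing branch shown above.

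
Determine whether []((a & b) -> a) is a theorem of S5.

Valid

Tableau for the negation ~[]((a & b) -> a):
1. ~[]((a & b) -> a), 0
2. ~((a & b) -> a), 1   [~[]-rule on 1: fresh world 1, 0R1]
3. a & b, 1   [~->-rule on 2]
4. ~a, 1   [~->-rule on 2]
5. a, 1   [&-rule on 3]
6. b, 1   [&-rule on 3]
Accessibility: 0R0, 0R1, 1R0, 1R1
Branch closes: a and ~a both at 1.
All branches of the negation close; one closing branch shown above.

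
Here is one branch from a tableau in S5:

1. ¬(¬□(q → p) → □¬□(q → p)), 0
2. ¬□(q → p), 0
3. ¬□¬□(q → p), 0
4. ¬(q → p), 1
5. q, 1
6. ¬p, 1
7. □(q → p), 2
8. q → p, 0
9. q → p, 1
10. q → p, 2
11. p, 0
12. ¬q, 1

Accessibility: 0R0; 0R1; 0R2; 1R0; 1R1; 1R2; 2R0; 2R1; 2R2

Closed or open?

Both q and ¬q appear at 1.

Closed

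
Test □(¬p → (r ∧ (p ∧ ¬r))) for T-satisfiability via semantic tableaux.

1. □(¬p → (r ∧ (p ∧ ¬r))), 0
2. ¬p → (r ∧ (p ∧ ¬r)), 0   [□-rule on 1 via 0R0]
3. p, 0   [→-rule on 2 (branches; this branch)]
Accessibility: 0R0

Satisfiable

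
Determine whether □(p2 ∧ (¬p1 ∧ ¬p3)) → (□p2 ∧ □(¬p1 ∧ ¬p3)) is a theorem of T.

Valid

Tableau for the negation ¬(□(p2 ∧ (¬p1 ∧ ¬p3)) → (□p2 ∧ □(¬p1 ∧ ¬p3))):
1. ¬(□(p2 ∧ (¬p1 ∧ ¬p3)) → (□p2 ∧ □(¬p1 ∧ ¬p3))), u
2. □(p2 ∧ (¬p1 ∧ ¬p3)), u
3. ¬(□p2 ∧ □(¬p1 ∧ ¬p3)), u
4. p2 ∧ (¬p1 ∧ ¬p3), u
5. p2, u
6. ¬p1 ∧ ¬p3, u
7. ¬p1, u
8. ¬p3, u
9. ¬□(¬p1 ∧ ¬p3), u
10. ¬(¬p1 ∧ ¬p3), v
11. p2 ∧ (¬p1 ∧ ¬p3), v
12. p2, v
13. ¬p1 ∧ ¬p3, v
14. ¬p1, v
15. ¬p3, v
16. p3, v
Accessibility: uRu, uRv, vRv
Branch closes: p3 and ¬p3 both at v.
Every branch of the negation's tableau closes; the branch above is one of them.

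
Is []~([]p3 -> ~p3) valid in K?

Invalid (countermodel exists)

Tableau for the negation ~[]~([]p3 -> ~p3):
1. ~[]~([]p3 -> ~p3), u
2. []p3 -> ~p3, v   [~[]-rule on 1: fresh world v, uRv]
3. ~p3, v   [->-rule on 2 (branches; this branch)]
Accessibility: uRv
The negation has an open branch (countermodel exists).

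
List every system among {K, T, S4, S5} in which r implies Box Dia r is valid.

S5-tableau for the negation not (r implies Box Dia r):
1. not (r implies Box Dia r), 0
2. r, 0
3. not Box Dia r, 0
4. not Dia r, 1
5. not r, 0
Accessibility: 0R0, 0R1, 1R0, 1R1
Branch closes: r and not r both at 0.
Every branch closes (one shown): valid in S5.
S4-tableau for the negation not (r implies Box Dia r):
1. not (r implies Box Dia r), 0
2. r, 0
3. not Box Dia r, 0
4. not Dia r, 1
5. not r, 1
Accessibility: 0R0, 0R1, 1R1
Complete open branch: countermodel on an S4-frame, so not valid in S4, nor in K, T (the same frame is also a K-frame and a T-frame).

S5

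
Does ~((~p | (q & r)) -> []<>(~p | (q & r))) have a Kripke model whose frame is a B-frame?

1. ~((~p | (q & r)) -> []<>(~p | (q & r))), 0
2. ~p | (q & r), 0
3. ~[]<>(~p | (q & r)), 0
4. q & r, 0
5. q, 0
6. r, 0
7. ~<>(~p | (q & r)), 1
8. ~(~p | (q & r)), 0
9. p, 0
10. ~(q & r), 0
11. ~(~p | (q & r)), 1
12. p, 1
13. ~(q & r), 1
14. ~r, 0
Accessibility: 0R0, 0R1, 1R0, 1R1
Branch closes: r and ~r both at 0.
Every branch closes; the branch above is one of them.

Unsatisfiable (every branch closes)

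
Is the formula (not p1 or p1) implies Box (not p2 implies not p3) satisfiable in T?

Satisfiable

1. (not p1 or p1) implies Box (not p2 implies not p3), 0
2. Box (not p2 implies not p3), 0
3. not p2 implies not p3, 0
4. not p3, 0
Accessibility: 0R0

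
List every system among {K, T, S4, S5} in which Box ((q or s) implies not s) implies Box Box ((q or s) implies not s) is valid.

T-tableau for the negation not (Box ((q or s) implies not s) implies Box Box ((q or s) implies not s)):
1. not (Box ((q or s) implies not s) implies Box Box ((q or s) implies not s)), u
2. Box ((q or s) implies not s), u   [neg-implies-rule on 1]
3. not Box Box ((q or s) implies not s), u   [neg-implies-rule on 1]
4. (q or s) implies not s, u   [Box-rule on 2 via uRu]
5. not s, u   [implies-rule on 4 (branches; this branch)]
6. not Box ((q or s) implies not s), v   [neg-Box-rule on 3: fresh world v, uRv]
7. (q or s) implies not s, v   [Box-rule on 2 via uRv]
8. not s, v   [implies-rule on 7 (branches; this branch)]
9. not ((q or s) implies not s), w   [neg-Box-rule on 6: fresh world w, vRw]
10. q or s, w   [neg-implies-rule on 9]
11. s, w   [neg-implies-rule on 9]
Accessibility: uRu, uRv, vRv, vRw, wRw
Complete open branch: countermodel on a T-frame, so not valid in T, nor in K (the same frame is also a K-frame).
S4-tableau for the negation not (Box ((q or s) implies not s) implies Box Box ((q or s) implies not s)):
1. not (Box ((q or s) implies not s) implies Box Box ((q or s) implies not s)), u
2. Box ((q or s) implies not s), u   [neg-implies-rule on 1]
3. not Box Box ((q or s) implies not s), u   [neg-implies-rule on 1]
4. (q or s) implies not s, u   [Box-rule on 2 via uRu]
5. not (q or s), u   [implies-rule on 4 (branches; this branch)]
6. not q, u   [neg-or-rule on 5]
7. not s, u   [neg-or-rule on 5]
8. not Box ((q or s) implies not s), v   [neg-Box-rule on 3: fresh world v, uRv]
9. (q or s) implies not s, v   [Box-rule on 2 via uRv]
10. not (q or s), v   [implies-rule on 9 (branches; this branch)]
11. not q, v   [neg-or-rule on 10]
12. not s, v   [neg-or-rule on 10]
13. not ((q or s) implies not s), w   [neg-Box-rule on 8: fresh world w, vRw]
14. q or s, w   [neg-implies-rule on 13]
15. s, w   [neg-implies-rule on 13]
16. (q or s) implies not s, w   [Box-rule on 2 via uRw]
17. not (q or s), w   [implies-rule on 16 (branches; this branch)]
18. not q, w   [neg-or-rule on 17]
19. not s, w   [neg-or-rule on 17]
Accessibility: uRu, uRv, uRw, vRv, vRw, wRw
Branch closes: s and not s both at w.
Every branch closes (one shown): valid in S4, hence also in S5 (every theorem of S4 is a theorem of S5).

S4, S5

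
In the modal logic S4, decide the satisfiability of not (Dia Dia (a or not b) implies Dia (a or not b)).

1. not (Dia Dia (a or not b) implies Dia (a or not b)), 0
2. Dia Dia (a or not b), 0   [neg-implies-rule on 1]
3. not Dia (a or not b), 0   [neg-implies-rule on 1]
4. not (a or not b), 0   [neg-Dia-rule on 3 via 0R0]
5. not a, 0   [neg-or-rule on 4]
6. b, 0   [neg-or-rule on 4]
7. Dia (a or not b), 1   [Dia-rule on 2: fresh world 1, 0R1]
8. not (a or not b), 1   [neg-Dia-rule on 3 via 0R1]
9. not a, 1   [neg-or-rule on 8]
10. b, 1   [neg-or-rule on 8]
11. a or not b, 2   [Dia-rule on 7: fresh world 2, 1R2]
12. not (a or not b), 2   [neg-Dia-rule on 3 via 0R2]
13. not a, 2   [neg-or-rule on 12]
14. b, 2   [neg-or-rule on 12]
15. not b, 2   [or-rule on 11 (branches; this branch)]
Accessibility: 0R0, 0R1, 0R2, 1R1, 1R2, 2R2
Branch closes: b and not b both at 2.
Every branch closes; the branch above is one of them.

Unsatisfiable (every branch closes)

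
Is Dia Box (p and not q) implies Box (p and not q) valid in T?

Tableau for the negation not (Dia Box (p and not q) implies Box (p and not q)):
1. not (Dia Box (p and not q) implies Box (p and not q)), w0
2. Dia Box (p and not q), w0
3. not Box (p and not q), w0
4. Box (p and not q), w1
5. p and not q, w1
6. p, w1
7. not q, w1
8. not (p and not q), w2
9. q, w2
Accessibility: w0Rw0, w0Rw1, w0Rw2, w1Rw1, w2Rw2
The negation has an open branch (countermodel exists).

Invalid (countermodel exists)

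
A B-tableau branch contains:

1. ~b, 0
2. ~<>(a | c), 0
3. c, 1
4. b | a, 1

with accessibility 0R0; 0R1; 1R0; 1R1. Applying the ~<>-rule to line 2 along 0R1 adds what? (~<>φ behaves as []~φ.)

~(a | c), 1

~<>φ behaves as []~φ: propagate the negated body to each accessible world.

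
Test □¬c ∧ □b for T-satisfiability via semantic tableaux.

1. □¬c ∧ □b, 0
2. □¬c, 0   [∧-rule on 1]
3. □b, 0   [∧-rule on 1]
4. ¬c, 0   [□-rule on 2 via 0R0]
5. b, 0   [□-rule on 3 via 0R0]
Accessibility: 0R0

Satisfiable (open branch found)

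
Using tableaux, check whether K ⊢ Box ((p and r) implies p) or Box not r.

Tableau for the negation not (Box ((p and r) implies p) or Box not r):
1. not (Box ((p and r) implies p) or Box not r), u
2. not Box ((p and r) implies p), u
3. not Box not r, u
4. not ((p and r) implies p), v
5. p and r, v
6. not p, v
7. p, v
8. r, v
Accessibility: uRv
Branch closes: p and not p both at v.
All branches of the negation close; one closing branch shown above.

Valid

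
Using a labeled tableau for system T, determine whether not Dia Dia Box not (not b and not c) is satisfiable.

Satisfiable

1. not Dia Dia Box not (not b and not c), w0
2. not Dia Box not (not b and not c), w0   [neg-Dia-rule on 1 via w0Rw0]
3. not Box not (not b and not c), w0   [neg-Dia-rule on 2 via w0Rw0]
4. not b and not c, w1   [neg-Box-rule on 3: fresh world w1, w0Rw1]
5. not b, w1   [and-rule on 4]
6. not c, w1   [and-rule on 4]
7. not Dia Box not (not b and not c), w1   [neg-Dia-rule on 1 via w0Rw1]
8. not Box not (not b and not c), w1   [neg-Dia-rule on 2 via w0Rw1]
9. not b and not c, w2   [neg-Box-rule on 8: fresh world w2, w1Rw2]
10. not b, w2   [and-rule on 9]
11. not c, w2   [and-rule on 9]
12. not Box not (not b and not c), w2   [neg-Dia-rule on 7 via w1Rw2]
13. not b and not c, w3   [neg-Box-rule on 12: fresh world w3, w2Rw3]
14. not b, w3   [and-rule on 13]
15. not c, w3   [and-rule on 13]
Accessibility: w0Rw0, w0Rw1, w1Rw1, w1Rw2, w2Rw2, w2Rw3, w3Rw3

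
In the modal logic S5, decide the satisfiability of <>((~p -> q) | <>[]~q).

1. <>((~p -> q) | <>[]~q), w0
2. (~p -> q) | <>[]~q, w1   [<>-rule on 1: fresh world w1, w0Rw1]
3. <>[]~q, w1   [|-rule on 2 (branches; this branch)]
4. []~q, w2   [<>-rule on 3: fresh world w2, w1Rw2]
5. ~q, w0   [[]-rule on 4 via w2Rw0]
6. ~q, w1   [[]-rule on 4 via w2Rw1]
7. ~q, w2   [[]-rule on 4 via w2Rw2]
Accessibility: w0Rw0, w0Rw1, w0Rw2, w1Rw0, w1Rw1, w1Rw2, w2Rw0, w2Rw1, w2Rw2

Satisfiable (open branch found)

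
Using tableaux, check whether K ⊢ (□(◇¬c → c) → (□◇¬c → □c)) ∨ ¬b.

Valid

Tableau for the negation ¬((□(◇¬c → c) → (□◇¬c → □c)) ∨ ¬b):
1. ¬((□(◇¬c → c) → (□◇¬c → □c)) ∨ ¬b), 0
2. ¬(□(◇¬c → c) → (□◇¬c → □c)), 0   [¬∨-rule on 1]
3. b, 0   [¬∨-rule on 1]
4. □(◇¬c → c), 0   [¬→-rule on 2]
5. ¬(□◇¬c → □c), 0   [¬→-rule on 2]
6. □◇¬c, 0   [¬→-rule on 5]
7. ¬□c, 0   [¬→-rule on 5]
8. ¬c, 1   [¬□-rule on 7: fresh world 1, 0R1]
9. ◇¬c → c, 1   [□-rule on 4 via 0R1]
10. ◇¬c, 1   [□-rule on 6 via 0R1]
11. ¬◇¬c, 1   [→-rule on 9 (branches; this branch)]
12. ¬c, 2   [◇-rule on 10: fresh world 2, 1R2]
13. c, 2   [¬◇-rule on 11 via 1R2]
Accessibility: 0R1, 1R2
Branch closes: c and ¬c both at 2.
All branches of the negation close; one closing branch shown above.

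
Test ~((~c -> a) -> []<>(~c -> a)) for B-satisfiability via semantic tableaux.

Unsatisfiable

1. ~((~c -> a) -> []<>(~c -> a)), u
2. ~c -> a, u
3. ~[]<>(~c -> a), u
4. a, u
5. ~<>(~c -> a), v
6. ~(~c -> a), u
7. ~c, u
8. ~a, u
Accessibility: uRu, uRv, vRu, vRv
Branch closes: a and ~a both at u.
(One branch shown.) All branches close.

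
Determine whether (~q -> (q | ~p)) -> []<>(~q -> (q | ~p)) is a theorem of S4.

Tableau for the negation ~((~q -> (q | ~p)) -> []<>(~q -> (q | ~p))):
1. ~((~q -> (q | ~p)) -> []<>(~q -> (q | ~p))), u
2. ~q -> (q | ~p), u   [~->-rule on 1]
3. ~[]<>(~q -> (q | ~p)), u   [~->-rule on 1]
4. q | ~p, u   [->-rule on 2 (branches; this branch)]
5. ~p, u   [|-rule on 4 (branches; this branch)]
6. ~<>(~q -> (q | ~p)), v   [~[]-rule on 3: fresh world v, uRv]
7. ~(~q -> (q | ~p)), v   [~<>-rule on 6 via vRv]
8. ~q, v   [~->-rule on 7]
9. ~(q | ~p), v   [~->-rule on 7]
10. p, v   [~|-rule on 9]
Accessibility: uRu, uRv, vRv
The negation has an open branch (countermodel exists).

No, not valid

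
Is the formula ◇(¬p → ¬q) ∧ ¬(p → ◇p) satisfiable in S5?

No, unsatisfiable

1. ◇(¬p → ¬q) ∧ ¬(p → ◇p), 0
2. ◇(¬p → ¬q), 0
3. ¬(p → ◇p), 0
4. p, 0
5. ¬◇p, 0
6. ¬p, 0
Accessibility: 0R0
Branch closes: p and ¬p both at 0.
All branches of the tableau close; one closing branch shown above.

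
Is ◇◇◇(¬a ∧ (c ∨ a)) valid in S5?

Invalid (countermodel exists)

Tableau for the negation ¬◇◇◇(¬a ∧ (c ∨ a)):
1. ¬◇◇◇(¬a ∧ (c ∨ a)), u
2. ¬◇◇(¬a ∧ (c ∨ a)), u   [¬◇-rule on 1 via uRu]
3. ¬◇(¬a ∧ (c ∨ a)), u   [¬◇-rule on 2 via uRu]
4. ¬(¬a ∧ (c ∨ a)), u   [¬◇-rule on 3 via uRu]
5. ¬(c ∨ a), u   [¬∧-rule on 4 (branches; this branch)]
6. ¬c, u   [¬∨-rule on 5]
7. ¬a, u   [¬∨-rule on 5]
Accessibility: uRu
The negation has an open branch (countermodel exists).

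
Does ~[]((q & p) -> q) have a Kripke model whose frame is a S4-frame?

1. ~[]((q & p) -> q), u
2. ~((q & p) -> q), v
3. q & p, v
4. ~q, v
5. q, v
6. p, v
Accessibility: uRu, uRv, vRv
Branch closes: q and ~q both at v.
All branches of the tableau close; one closing branch shown above.

Unsatisfiable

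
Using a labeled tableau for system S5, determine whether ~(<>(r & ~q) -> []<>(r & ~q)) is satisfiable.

1. ~(<>(r & ~q) -> []<>(r & ~q)), 0
2. <>(r & ~q), 0
3. ~[]<>(r & ~q), 0
4. r & ~q, 1
5. r, 1
6. ~q, 1
7. ~<>(r & ~q), 2
8. ~(r & ~q), 0
9. ~(r & ~q), 1
10. ~(r & ~q), 2
11. q, 0
12. q, 1
Accessibility: 0R0, 0R1, 0R2, 1R0, 1R1, 1R2, 2R0, 2R1, 2R2
Branch closes: q and ~q both at 1.
All branches of the tableau close; one closing branch shown above.

No, unsatisfiable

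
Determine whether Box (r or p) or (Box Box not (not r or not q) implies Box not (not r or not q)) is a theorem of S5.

Tableau for the negation not (Box (r or p) or (Box Box not (not r or not q) implies Box not (not r or not q))):
1. not (Box (r or p) or (Box Box not (not r or not q) implies Box not (not r or not q))), w0
2. not Box (r or p), w0   [neg-or-rule on 1]
3. not (Box Box not (not r or not q) implies Box not (not r or not q)), w0   [neg-or-rule on 1]
4. Box Box not (not r or not q), w0   [neg-implies-rule on 3]
5. not Box not (not r or not q), w0   [neg-implies-rule on 3]
6. Box not (not r or not q), w0   [Box-rule on 4 via w0Rw0]
7. not (not r or not q), w0   [Box-rule on 6 via w0Rw0]
8. r, w0   [neg-or-rule on 7]
9. q, w0   [neg-or-rule on 7]
10. not (r or p), w1   [neg-Box-rule on 2: fresh world w1, w0Rw1]
11. not r, w1   [neg-or-rule on 10]
12. not p, w1   [neg-or-rule on 10]
13. Box not (not r or not q), w1   [Box-rule on 4 via w0Rw1]
14. not (not r or not q), w1   [Box-rule on 6 via w0Rw1]
15. r, w1   [neg-or-rule on 14]
16. q, w1   [neg-or-rule on 14]
Accessibility: w0Rw0, w0Rw1, w1Rw0, w1Rw1
Branch closes: r and not r both at w1.
Every branch of the negation's tableau closes; the branch above is one of them.

Valid in S5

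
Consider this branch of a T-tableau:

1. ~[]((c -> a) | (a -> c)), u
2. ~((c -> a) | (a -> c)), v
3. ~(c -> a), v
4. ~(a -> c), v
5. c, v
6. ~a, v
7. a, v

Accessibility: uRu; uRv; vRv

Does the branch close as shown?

Both a and ~a appear at v.

Closed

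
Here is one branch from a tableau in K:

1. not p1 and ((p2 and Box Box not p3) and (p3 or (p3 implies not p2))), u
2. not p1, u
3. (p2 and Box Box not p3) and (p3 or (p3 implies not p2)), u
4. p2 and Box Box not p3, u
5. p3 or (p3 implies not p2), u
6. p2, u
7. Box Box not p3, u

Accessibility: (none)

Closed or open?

There is no literal clash: for every atom and world, at most one sign appears.

No, open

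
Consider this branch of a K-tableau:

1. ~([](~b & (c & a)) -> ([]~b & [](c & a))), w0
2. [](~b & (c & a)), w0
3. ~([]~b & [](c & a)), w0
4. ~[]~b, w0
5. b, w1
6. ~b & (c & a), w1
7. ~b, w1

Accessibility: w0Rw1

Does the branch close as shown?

Closed

Both b and ~b appear at w1.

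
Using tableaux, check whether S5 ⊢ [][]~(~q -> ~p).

Tableau for the negation ~[][]~(~q -> ~p):
1. ~[][]~(~q -> ~p), 0
2. ~[]~(~q -> ~p), 1   [~[]-rule on 1: fresh world 1, 0R1]
3. ~q -> ~p, 2   [~[]-rule on 2: fresh world 2, 1R2]
4. ~p, 2   [->-rule on 3 (branches; this branch)]
Accessibility: 0R0, 0R1, 0R2, 1R0, 1R1, 1R2, 2R0, 2R1, 2R2
The negation has an open branch (countermodel exists).

No, not valid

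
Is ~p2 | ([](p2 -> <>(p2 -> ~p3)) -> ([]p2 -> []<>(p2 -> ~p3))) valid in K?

Tableau for the negation ~(~p2 | ([](p2 -> <>(p2 -> ~p3)) -> ([]p2 -> []<>(p2 -> ~p3)))):
1. ~(~p2 | ([](p2 -> <>(p2 -> ~p3)) -> ([]p2 -> []<>(p2 -> ~p3)))), u
2. p2, u
3. ~([](p2 -> <>(p2 -> ~p3)) -> ([]p2 -> []<>(p2 -> ~p3))), u
4. [](p2 -> <>(p2 -> ~p3)), u
5. ~([]p2 -> []<>(p2 -> ~p3)), u
6. []p2, u
7. ~[]<>(p2 -> ~p3), u
8. ~<>(p2 -> ~p3), v
9. p2 -> <>(p2 -> ~p3), v
10. p2, v
11. <>(p2 -> ~p3), v
12. p2 -> ~p3, w
13. ~(p2 -> ~p3), w
14. p2, w
15. p3, w
16. ~p3, w
Accessibility: uRv, vRw
Branch closes: p3 and ~p3 both at w.
Every branch of the negation's tableau closes; the branch above is one of them.

Valid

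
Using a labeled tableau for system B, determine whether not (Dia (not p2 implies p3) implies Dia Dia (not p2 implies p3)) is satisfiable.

No, unsatisfiable

1. not (Dia (not p2 implies p3) implies Dia Dia (not p2 implies p3)), w0
2. Dia (not p2 implies p3), w0   [neg-implies-rule on 1]
3. not Dia Dia (not p2 implies p3), w0   [neg-implies-rule on 1]
4. not Dia (not p2 implies p3), w0   [neg-Dia-rule on 3 via w0Rw0]
5. not (not p2 implies p3), w0   [neg-Dia-rule on 4 via w0Rw0]
6. not p2, w0   [neg-implies-rule on 5]
7. not p3, w0   [neg-implies-rule on 5]
8. not p2 implies p3, w1   [Dia-rule on 2: fresh world w1, w0Rw1]
9. not Dia (not p2 implies p3), w1   [neg-Dia-rule on 3 via w0Rw1]
10. not (not p2 implies p3), w1   [neg-Dia-rule on 4 via w0Rw1]
11. not p2, w1   [neg-implies-rule on 10]
12. not p3, w1   [neg-implies-rule on 10]
13. p3, w1   [implies-rule on 8 (branches; this branch)]
Accessibility: w0Rw0, w0Rw1, w1Rw0, w1Rw1
Branch closes: p3 and not p3 both at w1.
(One branch shown.) All branches close.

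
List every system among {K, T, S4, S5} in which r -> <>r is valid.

T, S4, S5

K-tableau for the negation ~(r -> <>r):
1. ~(r -> <>r), w0
2. r, w0
3. ~<>r, w0
Complete open branch: countermodel on a K-frame, so not valid in K.
T-tableau for the negation ~(r -> <>r):
1. ~(r -> <>r), w0
2. r, w0
3. ~<>r, w0
4. ~r, w0
Accessibility: w0Rw0
Branch closes: r and ~r both at w0.
Every branch closes (one shown): valid in T, hence also in S4, S5 (every theorem of T is a theorem of S4 and S5).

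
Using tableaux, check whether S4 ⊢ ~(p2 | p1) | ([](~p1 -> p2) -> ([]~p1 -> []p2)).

Valid

Tableau for the negation ~(~(p2 | p1) | ([](~p1 -> p2) -> ([]~p1 -> []p2))):
1. ~(~(p2 | p1) | ([](~p1 -> p2) -> ([]~p1 -> []p2))), w0
2. p2 | p1, w0
3. ~([](~p1 -> p2) -> ([]~p1 -> []p2)), w0
4. [](~p1 -> p2), w0
5. ~([]~p1 -> []p2), w0
6. []~p1, w0
7. ~[]p2, w0
8. ~p1 -> p2, w0
9. ~p1, w0
10. p2, w0
11. ~p2, w1
12. ~p1 -> p2, w1
13. ~p1, w1
14. p2, w1
Accessibility: w0Rw0, w0Rw1, w1Rw1
Branch closes: p2 and ~p2 both at w1.
Every branch of the negation's tableau closes; the branch above is one of them.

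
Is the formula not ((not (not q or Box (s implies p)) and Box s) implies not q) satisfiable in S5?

Satisfiable (open branch found)

1. not ((not (not q or Box (s implies p)) and Box s) implies not q), u
2. not (not q or Box (s implies p)) and Box s, u
3. q, u
4. not (not q or Box (s implies p)), u
5. Box s, u
6. not Box (s implies p), u
7. s, u
8. not (s implies p), v
9. s, v
10. not p, v
Accessibility: uRu, uRv, vRu, vRv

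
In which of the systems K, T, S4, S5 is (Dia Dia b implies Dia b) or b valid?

T-tableau for the negation not ((Dia Dia b implies Dia b) or b):
1. not ((Dia Dia b implies Dia b) or b), 0
2. not (Dia Dia b implies Dia b), 0
3. not b, 0
4. Dia Dia b, 0
5. not Dia b, 0
6. Dia b, 1
7. not b, 1
8. b, 2
Accessibility: 0R0, 0R1, 1R1, 1R2, 2R2
Complete open branch: countermodel on a T-frame, so not valid in T, nor in K (the same frame is also a K-frame).
S4-tableau for the negation not ((Dia Dia b implies Dia b) or b):
1. not ((Dia Dia b implies Dia b) or b), 0
2. not (Dia Dia b implies Dia b), 0
3. not b, 0
4. Dia Dia b, 0
5. not Dia b, 0
6. Dia b, 1
7. not b, 1
8. b, 2
9. not b, 2
Accessibility: 0R0, 0R1, 0R2, 1R1, 1R2, 2R2
Branch closes: b and not b both at 2.
Every branch closes (one shown): valid in S4, hence also in S5 (every theorem of S4 is a theorem of S5).

S4, S5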